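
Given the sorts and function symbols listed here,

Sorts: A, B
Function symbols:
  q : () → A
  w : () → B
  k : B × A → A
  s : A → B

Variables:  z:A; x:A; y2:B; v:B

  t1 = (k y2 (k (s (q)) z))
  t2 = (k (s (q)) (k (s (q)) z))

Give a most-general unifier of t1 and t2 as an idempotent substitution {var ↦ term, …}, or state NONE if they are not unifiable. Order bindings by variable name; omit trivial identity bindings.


{y2 ↦ (s (q))}


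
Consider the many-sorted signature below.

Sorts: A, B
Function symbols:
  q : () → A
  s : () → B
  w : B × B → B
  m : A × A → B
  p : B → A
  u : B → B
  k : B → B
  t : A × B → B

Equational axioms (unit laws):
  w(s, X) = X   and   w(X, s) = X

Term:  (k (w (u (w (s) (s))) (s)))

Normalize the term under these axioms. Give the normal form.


1. (k (w (u (w (s) (s))) (s)))  →  (k (u (w (s) (s))))
2. (k (u (w (s) (s))))  →  (k (u (s)))

normal form = (k (u (s)))


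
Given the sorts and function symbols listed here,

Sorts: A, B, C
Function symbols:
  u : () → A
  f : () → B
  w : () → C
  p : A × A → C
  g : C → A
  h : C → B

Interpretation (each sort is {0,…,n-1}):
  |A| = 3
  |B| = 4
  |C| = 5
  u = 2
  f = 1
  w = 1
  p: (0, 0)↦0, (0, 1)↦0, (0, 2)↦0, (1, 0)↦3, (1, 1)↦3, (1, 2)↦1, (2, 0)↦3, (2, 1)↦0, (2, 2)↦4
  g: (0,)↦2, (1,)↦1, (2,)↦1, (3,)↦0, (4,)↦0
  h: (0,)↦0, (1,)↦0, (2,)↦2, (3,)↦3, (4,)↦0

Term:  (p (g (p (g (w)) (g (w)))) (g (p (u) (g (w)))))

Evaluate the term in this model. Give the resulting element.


  w = 1
  (g (w)) = g(1,) = 1
  w = 1
  (g (w)) = g(1,) = 1
  (p (g (w)) (g (w))) = p(1, 1) = 3
  (g (p (g (w)) (g (w)))) = g(3,) = 0
  u = 2
  w = 1
  (g (w)) = g(1,) = 1
  (p (u) (g (w))) = p(2, 1) = 0
  (g (p (u) (g (w)))) = g(0,) = 2
  (p (g (p (g (w)) (g (w)))) (g (p (u) (g (w))))) = p(0, 2) = 0

value = 0


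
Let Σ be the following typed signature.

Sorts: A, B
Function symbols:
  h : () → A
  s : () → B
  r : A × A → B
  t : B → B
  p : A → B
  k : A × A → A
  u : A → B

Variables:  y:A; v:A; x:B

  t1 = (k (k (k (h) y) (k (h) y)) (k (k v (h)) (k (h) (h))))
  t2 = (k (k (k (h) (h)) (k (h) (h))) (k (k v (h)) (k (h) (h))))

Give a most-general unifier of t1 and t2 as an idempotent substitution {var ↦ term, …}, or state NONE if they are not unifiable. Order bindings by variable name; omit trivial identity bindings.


{y ↦ (h)}


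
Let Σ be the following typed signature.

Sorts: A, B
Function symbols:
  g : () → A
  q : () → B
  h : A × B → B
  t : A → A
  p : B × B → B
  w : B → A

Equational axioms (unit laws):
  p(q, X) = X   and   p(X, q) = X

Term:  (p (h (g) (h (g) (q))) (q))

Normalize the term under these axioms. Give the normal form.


normal form = (h (g) (h (g) (q)))

1. (p (h (g) (h (g) (q))) (q))  →  (h (g) (h (g) (q)))


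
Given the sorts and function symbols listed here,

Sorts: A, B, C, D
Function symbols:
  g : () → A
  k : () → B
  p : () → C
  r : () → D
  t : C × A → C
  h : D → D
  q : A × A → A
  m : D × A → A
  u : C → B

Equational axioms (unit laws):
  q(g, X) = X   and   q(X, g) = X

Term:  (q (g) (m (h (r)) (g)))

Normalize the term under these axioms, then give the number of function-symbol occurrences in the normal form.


1. (q (g) (m (h (r)) (g)))  →  (m (h (r)) (g))
normal form: (m (h (r)) (g))

size = 4


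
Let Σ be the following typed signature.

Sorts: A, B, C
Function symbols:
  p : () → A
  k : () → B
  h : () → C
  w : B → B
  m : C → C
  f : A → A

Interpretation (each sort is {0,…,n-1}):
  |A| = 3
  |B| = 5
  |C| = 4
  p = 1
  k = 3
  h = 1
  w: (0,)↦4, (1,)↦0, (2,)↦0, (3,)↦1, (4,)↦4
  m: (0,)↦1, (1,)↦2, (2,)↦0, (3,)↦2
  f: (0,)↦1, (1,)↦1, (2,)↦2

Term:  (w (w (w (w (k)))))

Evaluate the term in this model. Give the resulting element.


  k = 3
  (w (k)) = w(3,) = 1
  (w (w (k))) = w(1,) = 0
  (w (w (w (k)))) = w(0,) = 4
  (w (w (w (w (k))))) = w(4,) = 4

value = 4


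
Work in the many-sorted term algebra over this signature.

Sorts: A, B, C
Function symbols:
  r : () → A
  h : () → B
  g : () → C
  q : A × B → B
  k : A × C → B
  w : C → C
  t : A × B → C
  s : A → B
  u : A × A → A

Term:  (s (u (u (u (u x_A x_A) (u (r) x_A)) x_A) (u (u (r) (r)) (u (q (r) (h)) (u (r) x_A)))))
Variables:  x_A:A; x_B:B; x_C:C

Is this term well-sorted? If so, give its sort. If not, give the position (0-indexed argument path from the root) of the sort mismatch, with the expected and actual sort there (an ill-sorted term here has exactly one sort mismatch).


ill-sorted at position [0, 1, 1, 0]: expected A, got B

          x_A : A
          x_A : A
        (u x_A x_A) : A
          (r) : A
          x_A : A
        (u (r) x_A) : A
      (u (u x_A x_A) (u (r) x_A)) : A
      x_A : A
    (u (u (u x_A x_A) (u (r) x_A)) x_A) : A
        (r) : A
        (r) : A
      (u (r) (r)) : A
          (r) : A
          (h) : B
        (q (r) (h)) : B
          (r) : A
          x_A : A
        (u (r) x_A) : A
      (u (q (r) (h)) (u (r) x_A)) : ✗ arg 0 at [0, 1, 1, 0] has sort B, expected A


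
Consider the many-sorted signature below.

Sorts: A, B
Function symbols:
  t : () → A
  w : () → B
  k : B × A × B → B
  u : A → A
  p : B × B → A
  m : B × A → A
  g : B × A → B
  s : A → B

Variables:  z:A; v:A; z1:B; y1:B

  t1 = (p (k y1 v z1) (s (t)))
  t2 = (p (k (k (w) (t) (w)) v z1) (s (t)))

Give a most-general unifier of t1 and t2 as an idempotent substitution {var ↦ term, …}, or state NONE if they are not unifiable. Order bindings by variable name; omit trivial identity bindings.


{y1 ↦ (k (w) (t) (w))}


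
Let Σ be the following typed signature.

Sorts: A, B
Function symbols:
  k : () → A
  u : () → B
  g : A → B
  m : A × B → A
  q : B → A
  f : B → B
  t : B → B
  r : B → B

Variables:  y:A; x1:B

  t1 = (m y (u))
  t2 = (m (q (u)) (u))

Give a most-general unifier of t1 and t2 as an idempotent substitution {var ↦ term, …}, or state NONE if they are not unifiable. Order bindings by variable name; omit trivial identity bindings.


{y ↦ (q (u))}


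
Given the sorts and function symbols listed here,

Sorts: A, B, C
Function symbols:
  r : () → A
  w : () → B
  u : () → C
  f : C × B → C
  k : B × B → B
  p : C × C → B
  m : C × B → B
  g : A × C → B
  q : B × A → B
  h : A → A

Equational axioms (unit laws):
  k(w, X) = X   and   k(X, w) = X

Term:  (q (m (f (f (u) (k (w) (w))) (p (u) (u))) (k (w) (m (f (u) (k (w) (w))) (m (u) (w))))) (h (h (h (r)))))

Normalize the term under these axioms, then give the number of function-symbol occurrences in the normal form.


size = 20

1. (q (m (f (f (u) (k (w) (w))) (p (u) (u))) (k (w) (m (f (u) (k (w) (w))) (m (u) (w))))) (h (h (h (r)))))  →  (q (m (f (f (u) (w)) (p (u) (u))) (k (w) (m (f (u) (k (w) (w))) (m (u) (w))))) (h (h (h (r)))))
2. (q (m (f (f (u) (w)) (p (u) (u))) (k (w) (m (f (u) (k (w) (w))) (m (u) (w))))) (h (h (h (r)))))  →  (q (m (f (f (u) (w)) (p (u) (u))) (m (f (u) (k (w) (w))) (m (u) (w)))) (h (h (h (r)))))
3. (q (m (f (f (u) (w)) (p (u) (u))) (m (f (u) (k (w) (w))) (m (u) (w)))) (h (h (h (r)))))  →  (q (m (f (f (u) (w)) (p (u) (u))) (m (f (u) (w)) (m (u) (w)))) (h (h (h (r)))))
normal form: (q (m (f (f (u) (w)) (p (u) (u))) (m (f (u) (w)) (m (u) (w)))) (h (h (h (r)))))


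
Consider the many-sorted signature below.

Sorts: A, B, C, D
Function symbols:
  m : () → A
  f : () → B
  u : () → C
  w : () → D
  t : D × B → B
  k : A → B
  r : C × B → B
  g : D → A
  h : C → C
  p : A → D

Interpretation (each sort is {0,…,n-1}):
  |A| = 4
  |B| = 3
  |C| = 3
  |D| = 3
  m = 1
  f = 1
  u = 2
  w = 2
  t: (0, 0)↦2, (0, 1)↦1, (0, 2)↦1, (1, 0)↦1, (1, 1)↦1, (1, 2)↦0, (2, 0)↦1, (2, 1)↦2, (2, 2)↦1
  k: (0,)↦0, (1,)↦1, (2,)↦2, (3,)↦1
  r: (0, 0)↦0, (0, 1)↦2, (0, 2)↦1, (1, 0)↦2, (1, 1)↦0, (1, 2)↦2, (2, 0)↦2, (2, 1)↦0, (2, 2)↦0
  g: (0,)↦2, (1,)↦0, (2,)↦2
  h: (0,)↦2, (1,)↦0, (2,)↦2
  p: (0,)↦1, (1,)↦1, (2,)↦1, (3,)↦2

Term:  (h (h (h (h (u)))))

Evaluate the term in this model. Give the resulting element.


  u = 2
  (h (u)) = h(2,) = 2
  (h (h (u))) = h(2,) = 2
  (h (h (h (u)))) = h(2,) = 2
  (h (h (h (h (u))))) = h(2,) = 2

value = 2


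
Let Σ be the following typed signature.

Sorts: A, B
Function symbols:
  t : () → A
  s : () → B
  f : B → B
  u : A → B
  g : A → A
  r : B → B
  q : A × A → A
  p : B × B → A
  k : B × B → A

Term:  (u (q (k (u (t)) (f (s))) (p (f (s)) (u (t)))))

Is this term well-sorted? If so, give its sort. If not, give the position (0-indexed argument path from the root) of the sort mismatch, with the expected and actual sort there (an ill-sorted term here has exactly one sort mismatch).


well-sorted; sort = B

        (t) : A
      (u (t)) : B
        (s) : B
      (f (s)) : B
    (k (u (t)) (f (s))) : A
        (s) : B
      (f (s)) : B
        (t) : A
      (u (t)) : B
    (p (f (s)) (u (t))) : A
  (q (k (u (t)) (f (s))) (p (f (s)) (u (t)))) : A
(u (q (k (u (t)) (f (s))) (p (f (s)) (u (t))))) : B


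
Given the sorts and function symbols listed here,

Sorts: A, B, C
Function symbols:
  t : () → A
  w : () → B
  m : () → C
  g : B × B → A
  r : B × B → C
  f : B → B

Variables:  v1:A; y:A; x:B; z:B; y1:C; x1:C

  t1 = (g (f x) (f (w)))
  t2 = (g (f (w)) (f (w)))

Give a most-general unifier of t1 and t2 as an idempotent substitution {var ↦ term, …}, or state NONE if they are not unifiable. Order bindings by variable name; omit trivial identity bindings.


{x ↦ (w)}


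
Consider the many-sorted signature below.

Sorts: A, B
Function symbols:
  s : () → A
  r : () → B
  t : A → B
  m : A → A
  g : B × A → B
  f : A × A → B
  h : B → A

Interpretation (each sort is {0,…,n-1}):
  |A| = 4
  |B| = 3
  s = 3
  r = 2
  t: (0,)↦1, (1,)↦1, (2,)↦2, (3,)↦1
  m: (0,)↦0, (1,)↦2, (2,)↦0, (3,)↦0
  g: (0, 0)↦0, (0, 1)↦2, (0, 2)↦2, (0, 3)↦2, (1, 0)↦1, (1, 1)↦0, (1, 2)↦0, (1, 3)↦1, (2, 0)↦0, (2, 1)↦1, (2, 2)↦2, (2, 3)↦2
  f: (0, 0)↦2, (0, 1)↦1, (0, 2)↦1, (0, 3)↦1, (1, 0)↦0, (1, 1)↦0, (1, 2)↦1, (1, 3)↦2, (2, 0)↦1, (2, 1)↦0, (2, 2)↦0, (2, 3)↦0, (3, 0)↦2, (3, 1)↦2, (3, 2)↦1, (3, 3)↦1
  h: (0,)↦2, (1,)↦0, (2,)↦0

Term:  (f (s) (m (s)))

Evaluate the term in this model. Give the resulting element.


  s = 3
  s = 3
  (m (s)) = m(3,) = 0
  (f (s) (m (s))) = f(3, 0) = 2

value = 2


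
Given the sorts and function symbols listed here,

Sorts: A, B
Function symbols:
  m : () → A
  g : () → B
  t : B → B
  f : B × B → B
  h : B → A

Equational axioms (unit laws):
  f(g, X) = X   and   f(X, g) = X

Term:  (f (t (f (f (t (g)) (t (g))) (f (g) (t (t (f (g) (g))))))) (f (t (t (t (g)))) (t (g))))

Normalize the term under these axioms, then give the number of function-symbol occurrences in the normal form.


size = 18

1. (f (t (f (f (t (g)) (t (g))) (f (g) (t (t (f (g) (g))))))) (f (t (t (t (g)))) (t (g))))  →  (f (t (f (f (t (g)) (t (g))) (t (t (f (g) (g)))))) (f (t (t (t (g)))) (t (g))))
2. (f (t (f (f (t (g)) (t (g))) (t (t (f (g) (g)))))) (f (t (t (t (g)))) (t (g))))  →  (f (t (f (f (t (g)) (t (g))) (t (t (g))))) (f (t (t (t (g)))) (t (g))))
normal form: (f (t (f (f (t (g)) (t (g))) (t (t (g))))) (f (t (t (t (g)))) (t (g))))


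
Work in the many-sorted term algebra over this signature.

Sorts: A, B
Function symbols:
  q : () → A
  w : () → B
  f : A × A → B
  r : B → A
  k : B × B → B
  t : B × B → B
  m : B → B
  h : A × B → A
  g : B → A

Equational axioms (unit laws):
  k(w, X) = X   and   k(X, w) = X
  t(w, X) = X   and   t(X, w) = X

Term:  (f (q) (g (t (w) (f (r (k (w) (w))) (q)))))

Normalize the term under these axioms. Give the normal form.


1. (f (q) (g (t (w) (f (r (k (w) (w))) (q)))))  →  (f (q) (g (f (r (k (w) (w))) (q))))
2. (f (q) (g (f (r (k (w) (w))) (q))))  →  (f (q) (g (f (r (w)) (q))))

normal form = (f (q) (g (f (r (w)) (q))))


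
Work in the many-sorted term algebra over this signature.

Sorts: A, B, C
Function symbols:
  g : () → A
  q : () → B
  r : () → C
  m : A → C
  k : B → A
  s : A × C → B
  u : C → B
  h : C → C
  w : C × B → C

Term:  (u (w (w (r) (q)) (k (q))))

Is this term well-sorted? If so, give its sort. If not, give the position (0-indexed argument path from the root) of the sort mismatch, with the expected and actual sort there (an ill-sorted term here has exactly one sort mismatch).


      (r) : C
      (q) : B
    (w (r) (q)) : C
      (q) : B
    (k (q)) : A
  (w (w (r) (q)) (k (q))) : ✗ arg 1 at [0, 1] has sort A, expected B

ill-sorted at position [0, 1]: expected B, got A


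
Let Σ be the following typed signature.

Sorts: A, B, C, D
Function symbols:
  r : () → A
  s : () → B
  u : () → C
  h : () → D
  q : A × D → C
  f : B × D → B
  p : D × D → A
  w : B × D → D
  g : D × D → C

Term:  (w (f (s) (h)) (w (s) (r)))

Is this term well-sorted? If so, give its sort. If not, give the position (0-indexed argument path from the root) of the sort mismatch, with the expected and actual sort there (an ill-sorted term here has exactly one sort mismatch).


    (s) : B
    (h) : D
  (f (s) (h)) : B
    (s) : B
    (r) : A
  (w (s) (r)) : ✗ arg 1 at [1, 1] has sort A, expected D

ill-sorted at position [1, 1]: expected D, got A


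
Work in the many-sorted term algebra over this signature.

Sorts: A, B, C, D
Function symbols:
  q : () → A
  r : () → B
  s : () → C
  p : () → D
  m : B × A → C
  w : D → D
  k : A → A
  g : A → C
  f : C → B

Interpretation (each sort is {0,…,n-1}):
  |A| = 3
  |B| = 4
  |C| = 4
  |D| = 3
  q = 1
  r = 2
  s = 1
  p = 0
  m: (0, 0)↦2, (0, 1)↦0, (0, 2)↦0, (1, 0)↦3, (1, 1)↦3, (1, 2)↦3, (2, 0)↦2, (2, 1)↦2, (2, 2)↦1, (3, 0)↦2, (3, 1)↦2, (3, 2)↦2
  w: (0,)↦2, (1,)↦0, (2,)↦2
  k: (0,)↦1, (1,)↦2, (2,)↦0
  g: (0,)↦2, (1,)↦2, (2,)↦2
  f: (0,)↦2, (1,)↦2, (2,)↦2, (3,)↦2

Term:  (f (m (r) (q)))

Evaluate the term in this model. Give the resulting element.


  r = 2
  q = 1
  (m (r) (q)) = m(2, 1) = 2
  (f (m (r) (q))) = f(2,) = 2

value = 2


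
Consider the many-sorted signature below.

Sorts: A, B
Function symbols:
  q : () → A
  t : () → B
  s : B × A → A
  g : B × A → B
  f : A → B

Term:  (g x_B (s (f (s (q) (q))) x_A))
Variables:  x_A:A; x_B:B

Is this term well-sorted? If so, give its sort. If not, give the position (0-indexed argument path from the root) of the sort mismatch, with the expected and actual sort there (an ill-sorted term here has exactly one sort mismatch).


  x_B : B
        (q) : A
        (q) : A
      (s (q) (q)) : ✗ arg 0 at [1, 0, 0, 0] has sort A, expected B
    x_A : A

ill-sorted at position [1, 0, 0, 0]: expected B, got A


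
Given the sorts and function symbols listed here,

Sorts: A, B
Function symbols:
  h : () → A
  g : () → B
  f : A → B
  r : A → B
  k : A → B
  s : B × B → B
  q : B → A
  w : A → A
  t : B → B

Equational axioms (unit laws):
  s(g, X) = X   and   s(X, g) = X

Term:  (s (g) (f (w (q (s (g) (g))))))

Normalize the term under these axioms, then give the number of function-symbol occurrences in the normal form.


1. (s (g) (f (w (q (s (g) (g))))))  →  (f (w (q (s (g) (g)))))
2. (f (w (q (s (g) (g)))))  →  (f (w (q (g))))
normal form: (f (w (q (g))))

size = 4


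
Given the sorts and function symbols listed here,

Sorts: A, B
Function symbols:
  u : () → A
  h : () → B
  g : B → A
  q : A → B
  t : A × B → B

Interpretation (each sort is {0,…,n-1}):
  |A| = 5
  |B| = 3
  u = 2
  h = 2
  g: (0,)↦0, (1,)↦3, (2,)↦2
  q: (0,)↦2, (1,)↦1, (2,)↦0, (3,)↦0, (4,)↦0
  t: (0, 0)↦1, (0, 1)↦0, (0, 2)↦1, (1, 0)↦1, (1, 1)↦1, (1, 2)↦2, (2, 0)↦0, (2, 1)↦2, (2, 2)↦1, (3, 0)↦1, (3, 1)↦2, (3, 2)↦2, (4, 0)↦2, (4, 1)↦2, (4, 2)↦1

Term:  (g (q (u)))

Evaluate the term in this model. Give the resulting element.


value = 0

  u = 2
  (q (u)) = q(2,) = 0
  (g (q (u))) = g(0,) = 0


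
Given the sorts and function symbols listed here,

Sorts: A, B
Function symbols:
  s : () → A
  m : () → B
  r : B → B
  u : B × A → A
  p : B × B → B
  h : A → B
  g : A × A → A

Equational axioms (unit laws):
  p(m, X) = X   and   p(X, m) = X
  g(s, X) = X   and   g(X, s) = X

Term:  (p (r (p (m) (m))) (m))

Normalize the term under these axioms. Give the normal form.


normal form = (r (m))

1. (p (r (p (m) (m))) (m))  →  (r (p (m) (m)))
2. (r (p (m) (m)))  →  (r (m))


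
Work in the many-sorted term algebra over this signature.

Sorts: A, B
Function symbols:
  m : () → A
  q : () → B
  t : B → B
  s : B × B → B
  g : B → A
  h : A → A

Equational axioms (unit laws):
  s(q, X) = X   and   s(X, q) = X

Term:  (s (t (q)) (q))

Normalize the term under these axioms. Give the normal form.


1. (s (t (q)) (q))  →  (t (q))

normal form = (t (q))


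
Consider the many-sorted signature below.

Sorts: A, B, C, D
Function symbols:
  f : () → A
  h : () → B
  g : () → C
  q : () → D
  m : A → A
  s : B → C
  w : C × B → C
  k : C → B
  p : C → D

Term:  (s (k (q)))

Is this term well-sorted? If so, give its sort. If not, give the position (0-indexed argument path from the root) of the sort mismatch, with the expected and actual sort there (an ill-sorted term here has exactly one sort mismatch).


    (q) : D
  (k (q)) : ✗ arg 0 at [0, 0] has sort D, expected C

ill-sorted at position [0, 0]: expected C, got D


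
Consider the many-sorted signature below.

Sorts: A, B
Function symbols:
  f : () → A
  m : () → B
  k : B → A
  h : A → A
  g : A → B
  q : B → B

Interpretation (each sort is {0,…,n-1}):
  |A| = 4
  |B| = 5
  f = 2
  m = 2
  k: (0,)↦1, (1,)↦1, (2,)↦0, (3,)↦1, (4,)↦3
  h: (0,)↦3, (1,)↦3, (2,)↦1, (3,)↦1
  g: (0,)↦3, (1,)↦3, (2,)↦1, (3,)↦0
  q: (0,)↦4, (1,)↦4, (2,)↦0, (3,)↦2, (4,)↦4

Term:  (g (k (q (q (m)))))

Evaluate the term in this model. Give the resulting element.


  m = 2
  (q (m)) = q(2,) = 0
  (q (q (m))) = q(0,) = 4
  (k (q (q (m)))) = k(4,) = 3
  (g (k (q (q (m))))) = g(3,) = 0

value = 0


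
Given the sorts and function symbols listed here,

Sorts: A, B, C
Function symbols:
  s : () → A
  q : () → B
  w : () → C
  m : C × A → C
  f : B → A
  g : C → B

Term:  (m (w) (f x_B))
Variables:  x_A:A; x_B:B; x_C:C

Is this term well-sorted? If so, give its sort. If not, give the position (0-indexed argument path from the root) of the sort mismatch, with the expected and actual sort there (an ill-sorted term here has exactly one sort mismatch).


well-sorted; sort = C

  (w) : C
    x_B : B
  (f x_B) : A
(m (w) (f x_B)) : C


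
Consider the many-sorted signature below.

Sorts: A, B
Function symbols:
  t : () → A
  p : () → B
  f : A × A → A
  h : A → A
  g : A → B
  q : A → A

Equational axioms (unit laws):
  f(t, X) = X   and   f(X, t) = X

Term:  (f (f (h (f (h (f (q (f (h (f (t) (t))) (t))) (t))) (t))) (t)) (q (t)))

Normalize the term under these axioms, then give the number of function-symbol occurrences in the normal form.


size = 8

1. (f (f (h (f (h (f (q (f (h (f (t) (t))) (t))) (t))) (t))) (t)) (q (t)))  →  (f (h (f (h (f (q (f (h (f (t) (t))) (t))) (t))) (t))) (q (t)))
2. (f (h (f (h (f (q (f (h (f (t) (t))) (t))) (t))) (t))) (q (t)))  →  (f (h (h (f (q (f (h (f (t) (t))) (t))) (t)))) (q (t)))
3. (f (h (h (f (q (f (h (f (t) (t))) (t))) (t)))) (q (t)))  →  (f (h (h (q (f (h (f (t) (t))) (t))))) (q (t)))
4. (f (h (h (q (f (h (f (t) (t))) (t))))) (q (t)))  →  (f (h (h (q (h (f (t) (t)))))) (q (t)))
5. (f (h (h (q (h (f (t) (t)))))) (q (t)))  →  (f (h (h (q (h (t))))) (q (t)))
normal form: (f (h (h (q (h (t))))) (q (t)))


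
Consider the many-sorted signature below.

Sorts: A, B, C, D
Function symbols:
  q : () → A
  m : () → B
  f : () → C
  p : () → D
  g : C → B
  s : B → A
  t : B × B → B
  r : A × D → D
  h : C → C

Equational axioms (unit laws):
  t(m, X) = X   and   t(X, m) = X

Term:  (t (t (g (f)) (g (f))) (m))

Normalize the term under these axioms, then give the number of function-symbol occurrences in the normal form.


1. (t (t (g (f)) (g (f))) (m))  →  (t (g (f)) (g (f)))
normal form: (t (g (f)) (g (f)))

size = 5


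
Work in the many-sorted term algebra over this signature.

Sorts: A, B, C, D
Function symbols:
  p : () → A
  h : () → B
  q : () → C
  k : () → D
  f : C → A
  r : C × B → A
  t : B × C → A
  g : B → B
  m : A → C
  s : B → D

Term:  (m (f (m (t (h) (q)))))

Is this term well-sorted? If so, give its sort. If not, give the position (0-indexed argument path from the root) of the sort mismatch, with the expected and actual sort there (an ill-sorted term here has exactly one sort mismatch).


well-sorted; sort = C

        (h) : B
        (q) : C
      (t (h) (q)) : A
    (m (t (h) (q))) : C
  (f (m (t (h) (q)))) : A
(m (f (m (t (h) (q))))) : C


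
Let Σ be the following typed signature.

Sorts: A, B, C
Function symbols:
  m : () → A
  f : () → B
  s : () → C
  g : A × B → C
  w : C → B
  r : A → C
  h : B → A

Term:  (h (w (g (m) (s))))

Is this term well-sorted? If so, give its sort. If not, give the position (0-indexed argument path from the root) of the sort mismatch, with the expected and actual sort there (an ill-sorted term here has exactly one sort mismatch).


      (m) : A
      (s) : C
    (g (m) (s)) : ✗ arg 1 at [0, 0, 1] has sort C, expected B

ill-sorted at position [0, 0, 1]: expected B, got C


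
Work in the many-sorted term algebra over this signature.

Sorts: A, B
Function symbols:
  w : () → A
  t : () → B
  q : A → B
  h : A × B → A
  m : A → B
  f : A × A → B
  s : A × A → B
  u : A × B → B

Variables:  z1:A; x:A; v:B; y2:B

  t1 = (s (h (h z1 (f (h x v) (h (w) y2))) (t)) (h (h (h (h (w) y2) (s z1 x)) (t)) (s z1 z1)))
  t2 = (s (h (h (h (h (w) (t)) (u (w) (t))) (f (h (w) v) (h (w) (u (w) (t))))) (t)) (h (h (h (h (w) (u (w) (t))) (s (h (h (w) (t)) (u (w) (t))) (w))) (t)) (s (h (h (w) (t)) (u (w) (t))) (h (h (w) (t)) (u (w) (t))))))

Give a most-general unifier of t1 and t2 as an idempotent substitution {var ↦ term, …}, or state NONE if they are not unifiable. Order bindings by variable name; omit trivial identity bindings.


{x ↦ (w), y2 ↦ (u (w) (t)), z1 ↦ (h (h (w) (t)) (u (w) (t)))}


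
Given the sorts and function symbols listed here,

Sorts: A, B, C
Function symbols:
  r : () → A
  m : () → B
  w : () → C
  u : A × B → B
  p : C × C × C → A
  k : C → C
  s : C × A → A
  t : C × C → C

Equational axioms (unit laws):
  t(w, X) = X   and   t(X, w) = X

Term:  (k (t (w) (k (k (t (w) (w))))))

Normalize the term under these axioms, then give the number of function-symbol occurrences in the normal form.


size = 4

1. (k (t (w) (k (k (t (w) (w))))))  →  (k (k (k (t (w) (w)))))
2. (k (k (k (t (w) (w)))))  →  (k (k (k (w))))
normal form: (k (k (k (w))))


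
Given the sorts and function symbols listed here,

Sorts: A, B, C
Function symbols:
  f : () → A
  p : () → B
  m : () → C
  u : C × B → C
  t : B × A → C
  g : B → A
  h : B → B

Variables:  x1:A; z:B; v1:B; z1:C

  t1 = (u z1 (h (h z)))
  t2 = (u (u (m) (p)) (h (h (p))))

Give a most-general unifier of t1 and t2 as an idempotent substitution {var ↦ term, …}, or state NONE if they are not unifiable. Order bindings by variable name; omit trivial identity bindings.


{z ↦ (p), z1 ↦ (u (m) (p))}


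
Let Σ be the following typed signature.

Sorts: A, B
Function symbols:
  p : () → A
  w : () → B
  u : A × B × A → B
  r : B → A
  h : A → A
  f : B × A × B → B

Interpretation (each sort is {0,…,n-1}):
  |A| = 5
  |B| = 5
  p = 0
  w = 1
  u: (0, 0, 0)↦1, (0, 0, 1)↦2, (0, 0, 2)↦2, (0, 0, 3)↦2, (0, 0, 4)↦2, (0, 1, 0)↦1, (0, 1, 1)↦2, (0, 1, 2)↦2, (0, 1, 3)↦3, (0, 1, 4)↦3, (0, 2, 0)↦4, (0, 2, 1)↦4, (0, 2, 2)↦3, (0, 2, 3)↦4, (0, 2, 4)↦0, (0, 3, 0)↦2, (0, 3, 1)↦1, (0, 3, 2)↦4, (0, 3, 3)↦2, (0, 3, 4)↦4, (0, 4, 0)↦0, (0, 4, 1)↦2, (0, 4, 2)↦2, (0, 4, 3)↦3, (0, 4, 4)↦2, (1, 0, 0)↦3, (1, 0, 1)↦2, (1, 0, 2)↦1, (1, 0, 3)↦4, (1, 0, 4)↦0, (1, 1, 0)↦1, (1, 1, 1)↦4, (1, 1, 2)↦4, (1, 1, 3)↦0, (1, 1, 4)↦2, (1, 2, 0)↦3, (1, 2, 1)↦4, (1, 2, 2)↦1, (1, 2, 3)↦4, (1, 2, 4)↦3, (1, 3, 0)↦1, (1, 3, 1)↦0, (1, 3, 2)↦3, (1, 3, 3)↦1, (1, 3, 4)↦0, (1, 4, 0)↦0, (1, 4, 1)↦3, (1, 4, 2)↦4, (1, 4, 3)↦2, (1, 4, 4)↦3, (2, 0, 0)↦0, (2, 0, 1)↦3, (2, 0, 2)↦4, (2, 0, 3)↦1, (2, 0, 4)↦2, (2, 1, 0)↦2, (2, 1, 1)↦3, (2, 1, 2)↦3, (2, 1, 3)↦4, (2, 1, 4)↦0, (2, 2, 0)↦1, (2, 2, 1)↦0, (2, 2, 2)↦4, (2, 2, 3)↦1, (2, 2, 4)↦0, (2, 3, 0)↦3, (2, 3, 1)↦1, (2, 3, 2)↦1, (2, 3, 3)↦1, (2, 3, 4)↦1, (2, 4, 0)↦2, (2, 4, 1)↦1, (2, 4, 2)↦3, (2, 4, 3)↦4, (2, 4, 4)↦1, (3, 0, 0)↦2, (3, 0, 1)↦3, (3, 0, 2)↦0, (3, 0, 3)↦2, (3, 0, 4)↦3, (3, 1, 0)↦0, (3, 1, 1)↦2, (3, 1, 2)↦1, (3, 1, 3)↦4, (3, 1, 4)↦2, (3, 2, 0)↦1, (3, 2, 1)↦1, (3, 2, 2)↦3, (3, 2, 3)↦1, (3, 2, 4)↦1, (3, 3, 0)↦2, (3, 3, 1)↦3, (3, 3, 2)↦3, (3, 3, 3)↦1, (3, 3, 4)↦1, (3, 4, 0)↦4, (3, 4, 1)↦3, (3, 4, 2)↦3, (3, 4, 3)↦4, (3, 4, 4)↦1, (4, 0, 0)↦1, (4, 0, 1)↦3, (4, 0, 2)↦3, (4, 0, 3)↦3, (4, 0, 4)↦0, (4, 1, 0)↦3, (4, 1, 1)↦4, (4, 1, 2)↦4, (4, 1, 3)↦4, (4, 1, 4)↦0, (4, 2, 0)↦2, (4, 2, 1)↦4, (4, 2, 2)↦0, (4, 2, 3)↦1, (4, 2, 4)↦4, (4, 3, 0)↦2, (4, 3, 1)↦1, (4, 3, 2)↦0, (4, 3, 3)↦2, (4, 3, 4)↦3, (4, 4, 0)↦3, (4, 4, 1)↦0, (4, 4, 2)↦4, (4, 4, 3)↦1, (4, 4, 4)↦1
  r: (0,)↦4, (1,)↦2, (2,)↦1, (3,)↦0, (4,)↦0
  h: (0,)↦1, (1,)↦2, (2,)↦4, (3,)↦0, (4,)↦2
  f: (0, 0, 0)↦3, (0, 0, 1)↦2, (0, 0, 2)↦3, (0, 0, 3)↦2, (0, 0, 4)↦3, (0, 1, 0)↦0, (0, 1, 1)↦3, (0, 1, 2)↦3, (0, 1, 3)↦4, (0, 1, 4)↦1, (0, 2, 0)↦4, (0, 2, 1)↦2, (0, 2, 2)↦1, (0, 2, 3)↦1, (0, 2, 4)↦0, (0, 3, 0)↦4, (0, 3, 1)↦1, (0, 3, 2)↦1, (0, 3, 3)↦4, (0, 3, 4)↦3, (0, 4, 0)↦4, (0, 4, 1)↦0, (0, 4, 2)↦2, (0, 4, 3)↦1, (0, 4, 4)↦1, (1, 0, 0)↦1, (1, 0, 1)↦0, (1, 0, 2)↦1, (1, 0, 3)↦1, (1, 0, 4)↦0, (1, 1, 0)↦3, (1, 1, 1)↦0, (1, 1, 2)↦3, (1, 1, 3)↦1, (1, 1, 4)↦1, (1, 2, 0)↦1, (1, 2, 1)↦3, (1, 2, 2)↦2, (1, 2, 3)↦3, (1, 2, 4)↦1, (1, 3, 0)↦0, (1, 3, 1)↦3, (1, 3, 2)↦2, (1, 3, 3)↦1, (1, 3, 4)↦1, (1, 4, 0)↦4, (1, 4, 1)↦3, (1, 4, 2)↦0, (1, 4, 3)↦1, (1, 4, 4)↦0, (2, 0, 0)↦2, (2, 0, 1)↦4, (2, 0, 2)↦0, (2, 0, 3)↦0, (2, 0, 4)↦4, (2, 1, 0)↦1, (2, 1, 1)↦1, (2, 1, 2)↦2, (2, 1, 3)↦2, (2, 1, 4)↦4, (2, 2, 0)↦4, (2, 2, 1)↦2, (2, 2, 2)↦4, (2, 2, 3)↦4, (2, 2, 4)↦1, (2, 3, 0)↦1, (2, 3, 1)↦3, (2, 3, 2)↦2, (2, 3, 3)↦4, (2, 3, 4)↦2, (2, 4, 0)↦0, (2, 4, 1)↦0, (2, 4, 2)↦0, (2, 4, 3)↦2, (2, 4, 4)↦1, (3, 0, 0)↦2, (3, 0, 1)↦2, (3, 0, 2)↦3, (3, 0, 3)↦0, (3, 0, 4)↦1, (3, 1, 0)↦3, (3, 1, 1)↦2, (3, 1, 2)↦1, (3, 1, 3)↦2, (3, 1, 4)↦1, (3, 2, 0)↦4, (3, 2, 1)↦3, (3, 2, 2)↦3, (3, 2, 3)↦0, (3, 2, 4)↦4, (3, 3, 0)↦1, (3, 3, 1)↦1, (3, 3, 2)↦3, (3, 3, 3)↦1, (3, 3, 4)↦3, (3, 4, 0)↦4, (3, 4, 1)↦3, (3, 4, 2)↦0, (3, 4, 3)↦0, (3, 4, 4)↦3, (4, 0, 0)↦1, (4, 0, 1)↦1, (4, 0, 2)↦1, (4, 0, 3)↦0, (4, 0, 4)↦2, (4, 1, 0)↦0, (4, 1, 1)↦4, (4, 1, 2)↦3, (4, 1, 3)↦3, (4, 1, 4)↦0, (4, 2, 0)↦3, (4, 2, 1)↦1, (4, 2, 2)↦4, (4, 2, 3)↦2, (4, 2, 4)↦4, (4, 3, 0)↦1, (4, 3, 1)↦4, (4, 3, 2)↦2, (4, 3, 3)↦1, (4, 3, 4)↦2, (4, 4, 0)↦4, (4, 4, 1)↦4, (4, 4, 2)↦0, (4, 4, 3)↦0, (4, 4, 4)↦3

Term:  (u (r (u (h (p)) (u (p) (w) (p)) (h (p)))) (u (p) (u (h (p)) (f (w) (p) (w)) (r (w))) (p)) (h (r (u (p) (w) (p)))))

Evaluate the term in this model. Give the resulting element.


value = 3

  p = 0
  (h (p)) = h(0,) = 1
  p = 0
  w = 1
  p = 0
  (u (p) (w) (p)) = u(0, 1, 0) = 1
  p = 0
  (h (p)) = h(0,) = 1
  (u (h (p)) (u (p) (w) (p)) (h (p))) = u(1, 1, 1) = 4
  (r (u (h (p)) (u (p) (w) (p)) (h (p)))) = r(4,) = 0
  p = 0
  p = 0
  (h (p)) = h(0,) = 1
  w = 1
  p = 0
  w = 1
  (f (w) (p) (w)) = f(1, 0, 1) = 0
  w = 1
  (r (w)) = r(1,) = 2
  (u (h (p)) (f (w) (p) (w)) (r (w))) = u(1, 0, 2) = 1
  p = 0
  (u (p) (u (h (p)) (f (w) (p) (w)) (r (w))) (p)) = u(0, 1, 0) = 1
  p = 0
  w = 1
  p = 0
  (u (p) (w) (p)) = u(0, 1, 0) = 1
  (r (u (p) (w) (p))) = r(1,) = 2
  (h (r (u (p) (w) (p)))) = h(2,) = 4
  (u (r (u (h (p)) (u (p) (w) (p)) (h (p)))) (u (p) (u (h (p)) (f (w) (p) (w)) (r (w))) (p)) (h (r (u (p) (w) (p))))) = u(0, 1, 4) = 3


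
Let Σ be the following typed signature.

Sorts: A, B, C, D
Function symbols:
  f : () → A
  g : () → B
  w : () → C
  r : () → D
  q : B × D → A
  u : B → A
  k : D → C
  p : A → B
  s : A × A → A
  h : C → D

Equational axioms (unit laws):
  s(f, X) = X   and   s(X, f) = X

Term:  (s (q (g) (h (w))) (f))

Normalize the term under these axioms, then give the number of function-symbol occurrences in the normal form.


size = 4

1. (s (q (g) (h (w))) (f))  →  (q (g) (h (w)))
normal form: (q (g) (h (w)))


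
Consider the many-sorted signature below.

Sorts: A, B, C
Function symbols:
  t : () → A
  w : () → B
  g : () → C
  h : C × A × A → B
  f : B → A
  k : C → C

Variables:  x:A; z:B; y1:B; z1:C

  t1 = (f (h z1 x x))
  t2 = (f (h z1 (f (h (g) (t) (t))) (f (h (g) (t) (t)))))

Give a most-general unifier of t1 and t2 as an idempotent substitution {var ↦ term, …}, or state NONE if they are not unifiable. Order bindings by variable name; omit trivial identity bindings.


{x ↦ (f (h (g) (t) (t)))}


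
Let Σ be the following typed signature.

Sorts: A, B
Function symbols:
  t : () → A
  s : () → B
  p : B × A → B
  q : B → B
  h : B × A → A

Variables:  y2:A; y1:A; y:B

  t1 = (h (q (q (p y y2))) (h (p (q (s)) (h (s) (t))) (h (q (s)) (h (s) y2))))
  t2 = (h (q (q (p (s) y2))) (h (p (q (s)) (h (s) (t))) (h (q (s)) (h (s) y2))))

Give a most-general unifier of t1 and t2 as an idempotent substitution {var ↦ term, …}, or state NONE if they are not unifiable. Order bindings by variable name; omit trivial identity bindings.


{y ↦ (s)}


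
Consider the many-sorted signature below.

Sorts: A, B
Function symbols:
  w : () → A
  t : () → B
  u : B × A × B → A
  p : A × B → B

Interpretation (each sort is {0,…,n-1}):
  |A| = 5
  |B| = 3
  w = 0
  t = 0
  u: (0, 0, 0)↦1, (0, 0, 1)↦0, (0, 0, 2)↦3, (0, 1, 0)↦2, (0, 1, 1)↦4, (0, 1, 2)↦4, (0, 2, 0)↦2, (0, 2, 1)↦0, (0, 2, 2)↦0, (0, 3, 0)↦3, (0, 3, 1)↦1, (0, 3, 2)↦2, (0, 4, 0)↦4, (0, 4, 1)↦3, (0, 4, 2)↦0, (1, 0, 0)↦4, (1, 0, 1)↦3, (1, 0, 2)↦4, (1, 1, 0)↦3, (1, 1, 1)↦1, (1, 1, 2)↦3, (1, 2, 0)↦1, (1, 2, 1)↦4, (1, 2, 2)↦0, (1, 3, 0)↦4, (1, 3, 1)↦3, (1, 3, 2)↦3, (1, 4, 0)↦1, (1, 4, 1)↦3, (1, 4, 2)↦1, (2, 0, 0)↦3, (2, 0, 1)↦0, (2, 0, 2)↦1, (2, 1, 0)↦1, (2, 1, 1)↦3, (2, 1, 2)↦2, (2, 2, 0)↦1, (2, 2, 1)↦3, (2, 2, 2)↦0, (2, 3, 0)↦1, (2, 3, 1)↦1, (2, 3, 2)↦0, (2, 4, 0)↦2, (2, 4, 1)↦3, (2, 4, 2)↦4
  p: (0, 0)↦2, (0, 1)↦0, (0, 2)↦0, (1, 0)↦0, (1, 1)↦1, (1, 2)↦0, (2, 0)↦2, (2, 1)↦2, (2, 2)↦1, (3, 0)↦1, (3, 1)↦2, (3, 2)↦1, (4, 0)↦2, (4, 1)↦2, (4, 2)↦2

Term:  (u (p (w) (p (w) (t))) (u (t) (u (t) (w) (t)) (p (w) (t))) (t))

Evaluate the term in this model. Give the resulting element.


value = 4

  w = 0
  w = 0
  t = 0
  (p (w) (t)) = p(0, 0) = 2
  (p (w) (p (w) (t))) = p(0, 2) = 0
  t = 0
  t = 0
  w = 0
  t = 0
  (u (t) (w) (t)) = u(0, 0, 0) = 1
  w = 0
  t = 0
  (p (w) (t)) = p(0, 0) = 2
  (u (t) (u (t) (w) (t)) (p (w) (t))) = u(0, 1, 2) = 4
  t = 0
  (u (p (w) (p (w) (t))) (u (t) (u (t) (w) (t)) (p (w) (t))) (t)) = u(0, 4, 0) = 4


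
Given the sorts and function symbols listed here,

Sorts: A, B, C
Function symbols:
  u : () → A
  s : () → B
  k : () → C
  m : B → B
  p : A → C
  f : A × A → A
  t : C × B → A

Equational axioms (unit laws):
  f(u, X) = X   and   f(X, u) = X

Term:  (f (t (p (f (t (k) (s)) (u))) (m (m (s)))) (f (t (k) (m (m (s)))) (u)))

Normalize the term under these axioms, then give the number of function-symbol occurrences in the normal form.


1. (f (t (p (f (t (k) (s)) (u))) (m (m (s)))) (f (t (k) (m (m (s)))) (u)))  →  (f (t (p (t (k) (s))) (m (m (s)))) (f (t (k) (m (m (s)))) (u)))
2. (f (t (p (t (k) (s))) (m (m (s)))) (f (t (k) (m (m (s)))) (u)))  →  (f (t (p (t (k) (s))) (m (m (s)))) (t (k) (m (m (s)))))
normal form: (f (t (p (t (k) (s))) (m (m (s)))) (t (k) (m (m (s)))))

size = 14


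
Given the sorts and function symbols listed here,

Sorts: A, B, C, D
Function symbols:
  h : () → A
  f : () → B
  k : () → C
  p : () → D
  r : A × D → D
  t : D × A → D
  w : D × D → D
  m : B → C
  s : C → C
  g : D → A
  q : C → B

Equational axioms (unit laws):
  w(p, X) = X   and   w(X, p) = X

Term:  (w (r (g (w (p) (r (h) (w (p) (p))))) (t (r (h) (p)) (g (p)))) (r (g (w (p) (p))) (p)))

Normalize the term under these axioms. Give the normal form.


normal form = (w (r (g (r (h) (p))) (t (r (h) (p)) (g (p)))) (r (g (p)) (p)))

1. (w (r (g (w (p) (r (h) (w (p) (p))))) (t (r (h) (p)) (g (p)))) (r (g (w (p) (p))) (p)))  →  (w (r (g (r (h) (w (p) (p)))) (t (r (h) (p)) (g (p)))) (r (g (w (p) (p))) (p)))
2. (w (r (g (r (h) (w (p) (p)))) (t (r (h) (p)) (g (p)))) (r (g (w (p) (p))) (p)))  →  (w (r (g (r (h) (p))) (t (r (h) (p)) (g (p)))) (r (g (w (p) (p))) (p)))
3. (w (r (g (r (h) (p))) (t (r (h) (p)) (g (p)))) (r (g (w (p) (p))) (p)))  →  (w (r (g (r (h) (p))) (t (r (h) (p)) (g (p)))) (r (g (p)) (p)))


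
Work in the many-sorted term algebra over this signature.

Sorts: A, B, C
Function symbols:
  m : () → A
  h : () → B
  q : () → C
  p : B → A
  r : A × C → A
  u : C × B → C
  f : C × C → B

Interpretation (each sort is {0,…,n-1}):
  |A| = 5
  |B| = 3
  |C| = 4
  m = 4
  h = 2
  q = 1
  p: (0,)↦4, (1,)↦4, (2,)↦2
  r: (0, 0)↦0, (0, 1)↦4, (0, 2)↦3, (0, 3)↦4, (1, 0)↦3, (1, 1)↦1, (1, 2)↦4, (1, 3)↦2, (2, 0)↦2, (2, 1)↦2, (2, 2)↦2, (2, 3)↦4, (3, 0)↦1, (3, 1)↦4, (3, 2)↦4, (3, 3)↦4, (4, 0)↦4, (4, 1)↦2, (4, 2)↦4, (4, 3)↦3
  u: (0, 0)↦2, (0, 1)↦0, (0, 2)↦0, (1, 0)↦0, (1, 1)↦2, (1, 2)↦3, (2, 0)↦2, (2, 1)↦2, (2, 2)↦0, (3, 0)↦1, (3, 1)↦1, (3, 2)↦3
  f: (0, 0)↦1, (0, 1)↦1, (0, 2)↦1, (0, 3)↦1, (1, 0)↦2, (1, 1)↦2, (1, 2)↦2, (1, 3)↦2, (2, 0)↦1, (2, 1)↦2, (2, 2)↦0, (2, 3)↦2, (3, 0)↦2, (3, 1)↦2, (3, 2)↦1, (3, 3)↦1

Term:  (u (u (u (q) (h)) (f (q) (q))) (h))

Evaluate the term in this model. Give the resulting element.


  q = 1
  h = 2
  (u (q) (h)) = u(1, 2) = 3
  q = 1
  q = 1
  (f (q) (q)) = f(1, 1) = 2
  (u (u (q) (h)) (f (q) (q))) = u(3, 2) = 3
  h = 2
  (u (u (u (q) (h)) (f (q) (q))) (h)) = u(3, 2) = 3

value = 3


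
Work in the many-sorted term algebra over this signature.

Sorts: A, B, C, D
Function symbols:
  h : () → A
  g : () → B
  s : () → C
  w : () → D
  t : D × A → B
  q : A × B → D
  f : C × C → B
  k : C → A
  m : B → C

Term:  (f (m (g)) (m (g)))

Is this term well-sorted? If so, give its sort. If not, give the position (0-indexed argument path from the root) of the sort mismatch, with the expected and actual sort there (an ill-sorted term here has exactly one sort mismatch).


well-sorted; sort = B

    (g) : B
  (m (g)) : C
    (g) : B
  (m (g)) : C
(f (m (g)) (m (g))) : B


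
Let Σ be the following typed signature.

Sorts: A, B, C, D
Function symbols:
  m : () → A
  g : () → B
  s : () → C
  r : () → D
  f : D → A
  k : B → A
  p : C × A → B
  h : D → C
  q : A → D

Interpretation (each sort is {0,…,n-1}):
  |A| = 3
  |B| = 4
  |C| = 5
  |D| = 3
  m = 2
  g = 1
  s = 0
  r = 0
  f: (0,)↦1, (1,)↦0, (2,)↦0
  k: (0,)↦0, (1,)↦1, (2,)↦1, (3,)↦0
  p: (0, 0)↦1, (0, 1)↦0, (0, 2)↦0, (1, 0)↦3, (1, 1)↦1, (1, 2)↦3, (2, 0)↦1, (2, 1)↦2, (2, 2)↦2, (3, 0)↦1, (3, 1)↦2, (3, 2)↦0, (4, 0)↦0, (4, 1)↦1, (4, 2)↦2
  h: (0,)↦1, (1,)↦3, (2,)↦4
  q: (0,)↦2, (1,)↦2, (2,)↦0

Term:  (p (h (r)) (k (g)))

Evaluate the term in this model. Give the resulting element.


  r = 0
  (h (r)) = h(0,) = 1
  g = 1
  (k (g)) = k(1,) = 1
  (p (h (r)) (k (g))) = p(1, 1) = 1

value = 1


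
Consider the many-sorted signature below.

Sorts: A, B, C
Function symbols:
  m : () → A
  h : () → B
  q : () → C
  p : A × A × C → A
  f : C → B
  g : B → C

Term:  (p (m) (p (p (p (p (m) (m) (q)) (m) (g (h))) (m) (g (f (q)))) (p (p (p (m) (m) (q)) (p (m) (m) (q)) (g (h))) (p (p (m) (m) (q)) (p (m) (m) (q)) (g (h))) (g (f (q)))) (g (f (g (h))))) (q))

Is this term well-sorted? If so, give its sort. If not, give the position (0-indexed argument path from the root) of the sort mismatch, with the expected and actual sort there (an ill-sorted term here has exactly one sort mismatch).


  (m) : A
          (m) : A
          (m) : A
          (q) : C
        (p (m) (m) (q)) : A
        (m) : A
          (h) : B
        (g (h)) : C
      (p (p (m) (m) (q)) (m) (g (h))) : A
      (m) : A
          (q) : C
        (f (q)) : B
      (g (f (q))) : C
    (p (p (p (m) (m) (q)) (m) (g (h))) (m) (g (f (q)))) : A
          (m) : A
          (m) : A
          (q) : C
        (p (m) (m) (q)) : A
          (m) : A
          (m) : A
          (q) : C
        (p (m) (m) (q)) : A
          (h) : B
        (g (h)) : C
      (p (p (m) (m) (q)) (p (m) (m) (q)) (g (h))) : A
          (m) : A
          (m) : A
          (q) : C
        (p (m) (m) (q)) : A
          (m) : A
          (m) : A
          (q) : C
        (p (m) (m) (q)) : A
          (h) : B
        (g (h)) : C
      (p (p (m) (m) (q)) (p (m) (m) (q)) (g (h))) : A
          (q) : C
        (f (q)) : B
      (g (f (q))) : C
    (p (p (p (m) (m) (q)) (p (m) (m) (q)) (g (h))) (p (p (m) (m) (q)) (p (m) (m) (q)) (g (h))) (g (f (q)))) : A
          (h) : B
        (g (h)) : C
      (f (g (h))) : B
    (g (f (g (h)))) : C
  (p (p (p (p (m) (m) (q)) (m) (g (h))) (m) (g (f (q)))) (p (p (p (m) (m) (q)) (p (m) (m) (q)) (g (h))) (p (p (m) (m) (q)) (p (m) (m) (q)) (g (h))) (g (f (q)))) (g (f (g (h))))) : A
  (q) : C
(p (m) (p (p (p (p (m) (m) (q)) (m) (g (h))) (m) (g (f (q)))) (p (p (p (m) (m) (q)) (p (m) (m) (q)) (g (h))) (p (p (m) (m) (q)) (p (m) (m) (q)) (g (h))) (g (f (q)))) (g (f (g (h))))) (q)) : A

well-sorted; sort = A


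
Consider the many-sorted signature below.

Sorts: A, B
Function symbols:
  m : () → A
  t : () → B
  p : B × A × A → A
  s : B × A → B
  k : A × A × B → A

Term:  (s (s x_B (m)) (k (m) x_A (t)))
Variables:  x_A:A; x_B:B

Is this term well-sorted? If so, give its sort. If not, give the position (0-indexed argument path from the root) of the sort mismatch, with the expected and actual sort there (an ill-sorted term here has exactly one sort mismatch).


    x_B : B
    (m) : A
  (s x_B (m)) : B
    (m) : A
    x_A : A
    (t) : B
  (k (m) x_A (t)) : A
(s (s x_B (m)) (k (m) x_A (t))) : B

well-sorted; sort = B


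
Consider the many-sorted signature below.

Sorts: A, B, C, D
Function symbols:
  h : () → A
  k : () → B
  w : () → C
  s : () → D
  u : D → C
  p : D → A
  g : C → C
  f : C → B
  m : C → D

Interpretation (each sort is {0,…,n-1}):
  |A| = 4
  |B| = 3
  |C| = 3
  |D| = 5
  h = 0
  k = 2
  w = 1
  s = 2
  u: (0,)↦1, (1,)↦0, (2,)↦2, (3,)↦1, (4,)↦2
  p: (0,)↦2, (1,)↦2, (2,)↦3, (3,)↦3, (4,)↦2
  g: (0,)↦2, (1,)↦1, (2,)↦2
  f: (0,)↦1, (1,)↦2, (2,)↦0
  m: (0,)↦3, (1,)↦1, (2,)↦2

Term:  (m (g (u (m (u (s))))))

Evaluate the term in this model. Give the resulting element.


  s = 2
  (u (s)) = u(2,) = 2
  (m (u (s))) = m(2,) = 2
  (u (m (u (s)))) = u(2,) = 2
  (g (u (m (u (s))))) = g(2,) = 2
  (m (g (u (m (u (s)))))) = m(2,) = 2

value = 2


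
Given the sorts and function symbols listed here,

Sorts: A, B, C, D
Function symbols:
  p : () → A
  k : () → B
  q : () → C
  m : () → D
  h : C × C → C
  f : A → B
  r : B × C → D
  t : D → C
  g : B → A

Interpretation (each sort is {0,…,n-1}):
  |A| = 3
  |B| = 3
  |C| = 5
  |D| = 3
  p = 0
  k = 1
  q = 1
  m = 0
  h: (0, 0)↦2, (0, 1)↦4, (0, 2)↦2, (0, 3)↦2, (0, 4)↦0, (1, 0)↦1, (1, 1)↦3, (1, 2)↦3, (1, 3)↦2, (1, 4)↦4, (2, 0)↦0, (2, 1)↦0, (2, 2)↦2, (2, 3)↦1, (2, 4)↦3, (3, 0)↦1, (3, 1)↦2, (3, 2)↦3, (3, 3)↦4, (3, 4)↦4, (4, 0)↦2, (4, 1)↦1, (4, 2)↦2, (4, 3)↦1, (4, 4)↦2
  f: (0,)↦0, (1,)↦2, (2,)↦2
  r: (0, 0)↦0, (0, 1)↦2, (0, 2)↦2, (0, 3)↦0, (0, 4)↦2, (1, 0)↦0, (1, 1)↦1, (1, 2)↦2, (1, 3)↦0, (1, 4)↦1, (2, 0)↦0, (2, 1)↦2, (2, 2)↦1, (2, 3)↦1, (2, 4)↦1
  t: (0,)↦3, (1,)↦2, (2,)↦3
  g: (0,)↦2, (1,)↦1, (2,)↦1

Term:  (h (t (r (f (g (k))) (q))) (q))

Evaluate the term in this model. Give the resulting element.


  k = 1
  (g (k)) = g(1,) = 1
  (f (g (k))) = f(1,) = 2
  q = 1
  (r (f (g (k))) (q)) = r(2, 1) = 2
  (t (r (f (g (k))) (q))) = t(2,) = 3
  q = 1
  (h (t (r (f (g (k))) (q))) (q)) = h(3, 1) = 2

value = 2
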